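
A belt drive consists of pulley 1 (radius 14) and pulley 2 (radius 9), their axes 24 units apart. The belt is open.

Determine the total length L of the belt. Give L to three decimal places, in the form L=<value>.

open belt: β = asin((r2−r1)/C) = asin(-5/24) = -12.0247°
wrap1 = π − 2β = 204.0494°
wrap2 = π + 2β = 155.9506°
tangent length = C·cosβ = 23.4734
L = r1·wrap1 + r2·wrap2 + 2·C·cosβ = 14·3.5613 + 9·2.7219 + 2·23.4734 = 121.3021

L=121.302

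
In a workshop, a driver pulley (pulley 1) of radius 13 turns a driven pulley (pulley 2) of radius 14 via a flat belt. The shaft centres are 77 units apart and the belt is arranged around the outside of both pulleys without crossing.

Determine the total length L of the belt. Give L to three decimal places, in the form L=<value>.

open belt: β = asin((r2−r1)/C) = asin(1/77) = 0.7441°
wrap1 = π − 2β = 178.5118°
wrap2 = π + 2β = 181.4882°
tangent length = C·cosβ = 76.9935
L = r1·wrap1 + r2·wrap2 + 2·C·cosβ = 13·3.1156 + 14·3.1676 + 2·76.9935 = 238.8360

L=238.836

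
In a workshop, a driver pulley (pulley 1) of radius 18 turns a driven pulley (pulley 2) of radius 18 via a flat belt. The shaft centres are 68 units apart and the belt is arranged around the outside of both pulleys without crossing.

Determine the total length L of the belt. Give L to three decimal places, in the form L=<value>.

open belt: β = asin((r2−r1)/C) = asin(0/68) = 0.0000°
wrap1 = π − 2β = 180.0000°
wrap2 = π + 2β = 180.0000°
tangent length = C·cosβ = 68.0000
L = r1·wrap1 + r2·wrap2 + 2·C·cosβ = 18·3.1416 + 18·3.1416 + 2·68.0000 = 249.0973

L=249.097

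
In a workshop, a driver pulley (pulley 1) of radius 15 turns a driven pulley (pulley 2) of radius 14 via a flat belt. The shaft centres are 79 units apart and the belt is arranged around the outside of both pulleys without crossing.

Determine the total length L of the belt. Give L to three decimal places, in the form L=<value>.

open belt: β = asin((r2−r1)/C) = asin(-1/79) = -0.7253°
wrap1 = π − 2β = 181.4506°
wrap2 = π + 2β = 178.5494°
tangent length = C·cosβ = 78.9937
L = r1·wrap1 + r2·wrap2 + 2·C·cosβ = 15·3.1669 + 14·3.1163 + 2·78.9937 = 249.1188

L=249.119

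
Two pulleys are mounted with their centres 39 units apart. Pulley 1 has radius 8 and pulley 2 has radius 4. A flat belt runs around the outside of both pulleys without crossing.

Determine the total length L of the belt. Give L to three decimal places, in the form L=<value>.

L=116.110

open belt: β = asin((r2−r1)/C) = asin(-4/39) = -5.8868°
wrap1 = π − 2β = 191.7737°
wrap2 = π + 2β = 168.2263°
tangent length = C·cosβ = 38.7943
L = r1·wrap1 + r2·wrap2 + 2·C·cosβ = 8·3.3471 + 4·2.9361 + 2·38.7943 = 116.1097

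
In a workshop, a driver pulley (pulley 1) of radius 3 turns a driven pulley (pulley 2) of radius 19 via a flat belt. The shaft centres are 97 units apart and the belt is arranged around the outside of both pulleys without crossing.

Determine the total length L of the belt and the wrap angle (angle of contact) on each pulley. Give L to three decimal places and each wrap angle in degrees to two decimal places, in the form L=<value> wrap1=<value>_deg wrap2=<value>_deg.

open belt: β = asin((r2−r1)/C) = asin(16/97) = 9.4942°
wrap1 = π − 2β = 161.0115°
wrap2 = π + 2β = 198.9885°
tangent length = C·cosβ = 95.6713
L = r1·wrap1 + r2·wrap2 + 2·C·cosβ = 3·2.8102 + 19·3.4730 + 2·95.6713 = 265.7602

L=265.760 wrap1=161.01_deg wrap2=198.99_deg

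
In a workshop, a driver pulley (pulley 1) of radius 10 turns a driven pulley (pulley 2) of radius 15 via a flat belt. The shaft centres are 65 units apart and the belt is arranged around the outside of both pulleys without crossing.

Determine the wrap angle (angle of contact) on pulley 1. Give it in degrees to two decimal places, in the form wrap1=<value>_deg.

open belt: β = asin((r2−r1)/C) = asin(5/65) = 4.4117°
wrap1 = π − 2β = 171.1765°
wrap2 = π + 2β = 188.8235°

wrap1=171.18_deg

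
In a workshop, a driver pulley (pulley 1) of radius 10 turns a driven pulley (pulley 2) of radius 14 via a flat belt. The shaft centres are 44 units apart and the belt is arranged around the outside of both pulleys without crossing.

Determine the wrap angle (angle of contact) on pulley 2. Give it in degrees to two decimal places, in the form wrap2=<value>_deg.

wrap2=190.43_deg

open belt: β = asin((r2−r1)/C) = asin(4/44) = 5.2159°
wrap1 = π − 2β = 169.5682°
wrap2 = π + 2β = 190.4318°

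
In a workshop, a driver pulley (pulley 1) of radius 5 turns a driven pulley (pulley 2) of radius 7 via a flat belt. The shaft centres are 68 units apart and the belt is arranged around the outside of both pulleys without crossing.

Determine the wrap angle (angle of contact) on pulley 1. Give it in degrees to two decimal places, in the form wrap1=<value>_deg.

wrap1=176.63_deg

open belt: β = asin((r2−r1)/C) = asin(2/68) = 1.6854°
wrap1 = π − 2β = 176.6292°
wrap2 = π + 2β = 183.3708°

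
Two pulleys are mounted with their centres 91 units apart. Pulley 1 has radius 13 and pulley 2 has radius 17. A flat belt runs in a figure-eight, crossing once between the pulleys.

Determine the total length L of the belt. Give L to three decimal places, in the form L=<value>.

L=286.231

crossed belt: β = asin((r1+r2)/C) = asin(30/91) = 19.2488°
wrap1 = wrap2 = π + 2β = 218.4975°
tangent length = C·cosβ = 85.9127
L = (r1+r2)·wrap + 2·C·cosβ = 30·3.8135 + 2·85.9127 = 286.2305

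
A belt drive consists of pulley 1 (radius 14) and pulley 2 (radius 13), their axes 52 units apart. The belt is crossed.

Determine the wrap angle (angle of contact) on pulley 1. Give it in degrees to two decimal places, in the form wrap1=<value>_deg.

wrap1=242.56_deg

crossed belt: β = asin((r1+r2)/C) = asin(27/52) = 31.2807°
wrap1 = wrap2 = π + 2β = 242.5613°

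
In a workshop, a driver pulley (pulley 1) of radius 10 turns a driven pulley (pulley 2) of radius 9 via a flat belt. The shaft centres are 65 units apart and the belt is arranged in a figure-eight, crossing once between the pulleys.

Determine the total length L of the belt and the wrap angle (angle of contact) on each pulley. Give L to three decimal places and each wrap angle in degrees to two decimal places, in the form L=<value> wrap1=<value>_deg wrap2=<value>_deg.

crossed belt: β = asin((r1+r2)/C) = asin(19/65) = 16.9962°
wrap1 = wrap2 = π + 2β = 213.9923°
tangent length = C·cosβ = 62.1611
L = (r1+r2)·wrap + 2·C·cosβ = 19·3.7349 + 2·62.1611 = 195.2847

L=195.285 wrap1=213.99_deg wrap2=213.99_deg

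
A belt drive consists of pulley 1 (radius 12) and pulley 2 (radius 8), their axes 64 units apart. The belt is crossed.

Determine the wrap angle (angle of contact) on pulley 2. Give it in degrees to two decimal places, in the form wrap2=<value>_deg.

crossed belt: β = asin((r1+r2)/C) = asin(20/64) = 18.2100°
wrap1 = wrap2 = π + 2β = 216.4199°

wrap2=216.42_deg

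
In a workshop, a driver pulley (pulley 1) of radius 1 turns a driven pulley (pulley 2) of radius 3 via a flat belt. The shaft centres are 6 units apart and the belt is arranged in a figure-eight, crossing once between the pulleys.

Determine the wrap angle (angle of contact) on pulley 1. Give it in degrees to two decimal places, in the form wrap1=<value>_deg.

crossed belt: β = asin((r1+r2)/C) = asin(4/6) = 41.8103°
wrap1 = wrap2 = π + 2β = 263.6206°

wrap1=263.62_deg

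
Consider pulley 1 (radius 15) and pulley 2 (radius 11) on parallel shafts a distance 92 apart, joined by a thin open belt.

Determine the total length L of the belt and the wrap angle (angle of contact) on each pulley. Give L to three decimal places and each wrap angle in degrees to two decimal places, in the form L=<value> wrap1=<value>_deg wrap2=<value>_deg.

L=265.855 wrap1=184.98_deg wrap2=175.02_deg

open belt: β = asin((r2−r1)/C) = asin(-4/92) = -2.4919°
wrap1 = π − 2β = 184.9838°
wrap2 = π + 2β = 175.0162°
tangent length = C·cosβ = 91.9130
L = r1·wrap1 + r2·wrap2 + 2·C·cosβ = 15·3.2286 + 11·3.0546 + 2·91.9130 = 265.8553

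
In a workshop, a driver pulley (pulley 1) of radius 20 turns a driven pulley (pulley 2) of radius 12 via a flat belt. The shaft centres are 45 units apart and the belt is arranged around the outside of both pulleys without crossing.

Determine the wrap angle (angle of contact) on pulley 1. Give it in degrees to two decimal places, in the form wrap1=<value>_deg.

wrap1=200.48_deg

open belt: β = asin((r2−r1)/C) = asin(-8/45) = -10.2403°
wrap1 = π − 2β = 200.4807°
wrap2 = π + 2β = 159.5193°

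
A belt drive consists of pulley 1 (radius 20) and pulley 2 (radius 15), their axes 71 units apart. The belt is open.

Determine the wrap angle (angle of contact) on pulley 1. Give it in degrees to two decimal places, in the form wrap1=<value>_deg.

wrap1=188.08_deg

open belt: β = asin((r2−r1)/C) = asin(-5/71) = -4.0383°
wrap1 = π − 2β = 188.0765°
wrap2 = π + 2β = 171.9235°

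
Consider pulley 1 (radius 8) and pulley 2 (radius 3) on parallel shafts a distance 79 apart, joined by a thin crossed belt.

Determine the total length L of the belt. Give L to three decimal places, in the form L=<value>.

crossed belt: β = asin((r1+r2)/C) = asin(11/79) = 8.0039°
wrap1 = wrap2 = π + 2β = 196.0078°
tangent length = C·cosβ = 78.2304
L = (r1+r2)·wrap + 2·C·cosβ = 11·3.4210 + 2·78.2304 = 194.0917

L=194.092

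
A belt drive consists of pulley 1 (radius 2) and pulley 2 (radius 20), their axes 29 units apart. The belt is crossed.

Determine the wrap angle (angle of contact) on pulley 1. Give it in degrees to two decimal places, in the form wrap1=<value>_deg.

crossed belt: β = asin((r1+r2)/C) = asin(22/29) = 49.3428°
wrap1 = wrap2 = π + 2β = 278.6855°

wrap1=278.69_deg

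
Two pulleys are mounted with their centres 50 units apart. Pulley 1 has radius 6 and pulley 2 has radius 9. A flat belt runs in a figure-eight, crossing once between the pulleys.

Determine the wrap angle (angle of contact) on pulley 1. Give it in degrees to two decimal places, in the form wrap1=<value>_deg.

wrap1=214.92_deg

crossed belt: β = asin((r1+r2)/C) = asin(15/50) = 17.4576°
wrap1 = wrap2 = π + 2β = 214.9152°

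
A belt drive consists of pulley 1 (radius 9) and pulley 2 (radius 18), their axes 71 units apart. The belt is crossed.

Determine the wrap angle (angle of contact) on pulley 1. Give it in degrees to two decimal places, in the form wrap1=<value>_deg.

crossed belt: β = asin((r1+r2)/C) = asin(27/71) = 22.3511°
wrap1 = wrap2 = π + 2β = 224.7023°

wrap1=224.70_deg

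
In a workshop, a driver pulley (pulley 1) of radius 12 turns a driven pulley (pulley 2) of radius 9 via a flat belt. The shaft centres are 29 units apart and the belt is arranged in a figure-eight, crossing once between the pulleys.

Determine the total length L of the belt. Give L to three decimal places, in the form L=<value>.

L=139.984

crossed belt: β = asin((r1+r2)/C) = asin(21/29) = 46.3972°
wrap1 = wrap2 = π + 2β = 272.7944°
tangent length = C·cosβ = 20.0000
L = (r1+r2)·wrap + 2·C·cosβ = 21·4.7612 + 2·20.0000 = 139.9844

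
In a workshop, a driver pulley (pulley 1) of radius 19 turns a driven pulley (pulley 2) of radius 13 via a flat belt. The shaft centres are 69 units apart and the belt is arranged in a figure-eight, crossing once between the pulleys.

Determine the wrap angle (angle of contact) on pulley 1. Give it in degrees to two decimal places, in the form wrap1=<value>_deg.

wrap1=235.26_deg

crossed belt: β = asin((r1+r2)/C) = asin(32/69) = 27.6305°
wrap1 = wrap2 = π + 2β = 235.2611°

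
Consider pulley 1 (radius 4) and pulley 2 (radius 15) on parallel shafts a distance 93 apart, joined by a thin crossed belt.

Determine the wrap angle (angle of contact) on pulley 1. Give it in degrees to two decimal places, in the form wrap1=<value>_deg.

wrap1=203.58_deg

crossed belt: β = asin((r1+r2)/C) = asin(19/93) = 11.7886°
wrap1 = wrap2 = π + 2β = 203.5772°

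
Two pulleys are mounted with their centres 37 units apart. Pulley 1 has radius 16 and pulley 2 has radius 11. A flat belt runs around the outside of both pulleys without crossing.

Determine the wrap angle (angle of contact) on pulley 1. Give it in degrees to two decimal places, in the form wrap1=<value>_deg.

wrap1=195.53_deg

open belt: β = asin((r2−r1)/C) = asin(-5/37) = -7.7664°
wrap1 = π − 2β = 195.5329°
wrap2 = π + 2β = 164.4671°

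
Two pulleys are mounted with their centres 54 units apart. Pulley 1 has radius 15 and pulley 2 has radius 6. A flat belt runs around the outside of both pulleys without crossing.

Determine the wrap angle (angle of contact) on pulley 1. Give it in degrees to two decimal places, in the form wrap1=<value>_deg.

open belt: β = asin((r2−r1)/C) = asin(-9/54) = -9.5941°
wrap1 = π − 2β = 199.1881°
wrap2 = π + 2β = 160.8119°

wrap1=199.19_deg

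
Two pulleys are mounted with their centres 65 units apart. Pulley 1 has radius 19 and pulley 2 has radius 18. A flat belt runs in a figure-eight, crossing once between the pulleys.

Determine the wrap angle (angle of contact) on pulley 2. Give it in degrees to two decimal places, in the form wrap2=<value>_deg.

crossed belt: β = asin((r1+r2)/C) = asin(37/65) = 34.6966°
wrap1 = wrap2 = π + 2β = 249.3932°

wrap2=249.39_deg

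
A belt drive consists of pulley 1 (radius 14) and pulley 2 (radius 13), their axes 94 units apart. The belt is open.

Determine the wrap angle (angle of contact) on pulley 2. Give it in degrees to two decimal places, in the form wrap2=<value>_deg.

open belt: β = asin((r2−r1)/C) = asin(-1/94) = -0.6095°
wrap1 = π − 2β = 181.2191°
wrap2 = π + 2β = 178.7809°

wrap2=178.78_deg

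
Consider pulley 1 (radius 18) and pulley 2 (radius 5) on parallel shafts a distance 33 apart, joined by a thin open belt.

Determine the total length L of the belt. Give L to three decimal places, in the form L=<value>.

open belt: β = asin((r2−r1)/C) = asin(-13/33) = -23.1998°
wrap1 = π − 2β = 226.3997°
wrap2 = π + 2β = 133.6003°
tangent length = C·cosβ = 30.3315
L = r1·wrap1 + r2·wrap2 + 2·C·cosβ = 18·3.9514 + 5·2.3318 + 2·30.3315 = 143.4474

L=143.447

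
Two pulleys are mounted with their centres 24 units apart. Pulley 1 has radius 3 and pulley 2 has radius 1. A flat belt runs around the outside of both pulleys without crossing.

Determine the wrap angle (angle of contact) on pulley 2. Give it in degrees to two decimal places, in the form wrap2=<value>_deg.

wrap2=170.44_deg

open belt: β = asin((r2−r1)/C) = asin(-2/24) = -4.7802°
wrap1 = π − 2β = 189.5604°
wrap2 = π + 2β = 170.4396°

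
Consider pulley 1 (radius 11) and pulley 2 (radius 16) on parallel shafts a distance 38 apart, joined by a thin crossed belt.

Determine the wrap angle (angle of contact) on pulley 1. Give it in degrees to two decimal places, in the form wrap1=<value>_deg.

crossed belt: β = asin((r1+r2)/C) = asin(27/38) = 45.2778°
wrap1 = wrap2 = π + 2β = 270.5555°

wrap1=270.56_deg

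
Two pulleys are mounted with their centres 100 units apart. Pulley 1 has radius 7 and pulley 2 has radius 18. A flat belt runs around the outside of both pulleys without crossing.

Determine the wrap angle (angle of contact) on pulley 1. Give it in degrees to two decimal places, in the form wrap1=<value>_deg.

wrap1=167.37_deg

open belt: β = asin((r2−r1)/C) = asin(11/100) = 6.3153°
wrap1 = π − 2β = 167.3694°
wrap2 = π + 2β = 192.6306°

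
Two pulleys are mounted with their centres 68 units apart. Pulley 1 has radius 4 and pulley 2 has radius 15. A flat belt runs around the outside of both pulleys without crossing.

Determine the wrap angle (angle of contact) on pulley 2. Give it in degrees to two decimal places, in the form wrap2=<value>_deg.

wrap2=198.62_deg

open belt: β = asin((r2−r1)/C) = asin(11/68) = 9.3093°
wrap1 = π − 2β = 161.3813°
wrap2 = π + 2β = 198.6187°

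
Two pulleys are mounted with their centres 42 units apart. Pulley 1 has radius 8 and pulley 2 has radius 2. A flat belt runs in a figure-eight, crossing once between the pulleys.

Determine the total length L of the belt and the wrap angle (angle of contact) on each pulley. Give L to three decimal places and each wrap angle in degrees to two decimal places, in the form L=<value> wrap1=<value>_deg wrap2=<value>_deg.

L=117.808 wrap1=207.55_deg wrap2=207.55_deg

crossed belt: β = asin((r1+r2)/C) = asin(10/42) = 13.7741°
wrap1 = wrap2 = π + 2β = 207.5483°
tangent length = C·cosβ = 40.7922
L = (r1+r2)·wrap + 2·C·cosβ = 10·3.6224 + 2·40.7922 = 117.8083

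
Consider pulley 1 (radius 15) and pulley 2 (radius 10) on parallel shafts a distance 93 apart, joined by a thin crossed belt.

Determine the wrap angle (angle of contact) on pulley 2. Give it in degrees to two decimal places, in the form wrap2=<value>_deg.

wrap2=211.19_deg

crossed belt: β = asin((r1+r2)/C) = asin(25/93) = 15.5939°
wrap1 = wrap2 = π + 2β = 211.1878°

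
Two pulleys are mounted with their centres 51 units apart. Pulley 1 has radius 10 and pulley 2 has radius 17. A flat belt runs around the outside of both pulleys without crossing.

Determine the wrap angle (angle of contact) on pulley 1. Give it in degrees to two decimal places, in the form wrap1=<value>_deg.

open belt: β = asin((r2−r1)/C) = asin(7/51) = 7.8890°
wrap1 = π − 2β = 164.2219°
wrap2 = π + 2β = 195.7781°

wrap1=164.22_deg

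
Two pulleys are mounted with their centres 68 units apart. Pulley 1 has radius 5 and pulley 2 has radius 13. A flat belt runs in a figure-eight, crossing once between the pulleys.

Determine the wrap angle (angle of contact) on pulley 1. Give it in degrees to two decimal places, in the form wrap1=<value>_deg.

crossed belt: β = asin((r1+r2)/C) = asin(18/68) = 15.3495°
wrap1 = wrap2 = π + 2β = 210.6990°

wrap1=210.70_deg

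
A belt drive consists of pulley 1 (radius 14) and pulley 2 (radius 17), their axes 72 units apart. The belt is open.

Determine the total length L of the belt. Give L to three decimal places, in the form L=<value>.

open belt: β = asin((r2−r1)/C) = asin(3/72) = 2.3880°
wrap1 = π − 2β = 175.2240°
wrap2 = π + 2β = 184.7760°
tangent length = C·cosβ = 71.9375
L = r1·wrap1 + r2·wrap2 + 2·C·cosβ = 14·3.0582 + 17·3.2250 + 2·71.9375 = 241.5144

L=241.514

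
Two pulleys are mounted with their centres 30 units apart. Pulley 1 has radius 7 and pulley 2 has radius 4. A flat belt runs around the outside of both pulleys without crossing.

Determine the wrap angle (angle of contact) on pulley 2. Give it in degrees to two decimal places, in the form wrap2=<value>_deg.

wrap2=168.52_deg

open belt: β = asin((r2−r1)/C) = asin(-3/30) = -5.7392°
wrap1 = π − 2β = 191.4783°
wrap2 = π + 2β = 168.5217°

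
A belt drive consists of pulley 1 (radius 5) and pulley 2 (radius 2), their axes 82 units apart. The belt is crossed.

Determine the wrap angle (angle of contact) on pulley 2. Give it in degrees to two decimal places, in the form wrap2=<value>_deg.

wrap2=189.79_deg

crossed belt: β = asin((r1+r2)/C) = asin(7/82) = 4.8971°
wrap1 = wrap2 = π + 2β = 189.7941°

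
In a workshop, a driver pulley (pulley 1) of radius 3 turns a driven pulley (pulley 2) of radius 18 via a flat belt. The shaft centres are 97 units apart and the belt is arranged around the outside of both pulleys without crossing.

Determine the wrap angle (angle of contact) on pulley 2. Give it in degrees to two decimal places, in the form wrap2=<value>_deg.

wrap2=197.79_deg

open belt: β = asin((r2−r1)/C) = asin(15/97) = 8.8959°
wrap1 = π − 2β = 162.2083°
wrap2 = π + 2β = 197.7917°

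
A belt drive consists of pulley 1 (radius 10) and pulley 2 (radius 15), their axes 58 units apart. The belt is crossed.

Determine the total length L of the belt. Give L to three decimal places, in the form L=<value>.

L=205.493

crossed belt: β = asin((r1+r2)/C) = asin(25/58) = 25.5332°
wrap1 = wrap2 = π + 2β = 231.0665°
tangent length = C·cosβ = 52.3355
L = (r1+r2)·wrap + 2·C·cosβ = 25·4.0329 + 2·52.3355 = 205.4927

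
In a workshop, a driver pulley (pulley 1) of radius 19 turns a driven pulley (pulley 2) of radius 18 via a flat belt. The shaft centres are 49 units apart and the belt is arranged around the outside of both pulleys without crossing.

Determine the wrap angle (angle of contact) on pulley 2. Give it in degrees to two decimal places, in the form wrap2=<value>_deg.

wrap2=177.66_deg

open belt: β = asin((r2−r1)/C) = asin(-1/49) = -1.1694°
wrap1 = π − 2β = 182.3388°
wrap2 = π + 2β = 177.6612°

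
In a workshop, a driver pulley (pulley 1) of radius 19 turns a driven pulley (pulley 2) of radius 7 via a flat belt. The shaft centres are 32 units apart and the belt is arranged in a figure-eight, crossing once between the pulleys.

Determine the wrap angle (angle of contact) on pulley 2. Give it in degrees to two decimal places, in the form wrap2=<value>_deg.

crossed belt: β = asin((r1+r2)/C) = asin(26/32) = 54.3409°
wrap1 = wrap2 = π + 2β = 288.6818°

wrap2=288.68_deg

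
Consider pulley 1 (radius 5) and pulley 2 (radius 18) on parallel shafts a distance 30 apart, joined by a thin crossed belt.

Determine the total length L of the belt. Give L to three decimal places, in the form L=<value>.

crossed belt: β = asin((r1+r2)/C) = asin(23/30) = 50.0555°
wrap1 = wrap2 = π + 2β = 280.1110°
tangent length = C·cosβ = 19.2614
L = (r1+r2)·wrap + 2·C·cosβ = 23·4.8889 + 2·19.2614 = 150.9665

L=150.966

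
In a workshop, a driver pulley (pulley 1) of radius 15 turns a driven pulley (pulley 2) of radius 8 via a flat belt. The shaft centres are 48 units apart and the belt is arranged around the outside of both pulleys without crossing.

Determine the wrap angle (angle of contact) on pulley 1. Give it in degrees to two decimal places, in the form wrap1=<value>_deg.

wrap1=196.77_deg

open belt: β = asin((r2−r1)/C) = asin(-7/48) = -8.3855°
wrap1 = π − 2β = 196.7711°
wrap2 = π + 2β = 163.2289°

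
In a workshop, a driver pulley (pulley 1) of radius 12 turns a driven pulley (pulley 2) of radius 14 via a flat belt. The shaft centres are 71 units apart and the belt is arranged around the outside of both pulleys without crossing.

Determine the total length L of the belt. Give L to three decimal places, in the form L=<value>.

L=223.738

open belt: β = asin((r2−r1)/C) = asin(2/71) = 1.6142°
wrap1 = π − 2β = 176.7716°
wrap2 = π + 2β = 183.2284°
tangent length = C·cosβ = 70.9718
L = r1·wrap1 + r2·wrap2 + 2·C·cosβ = 12·3.0852 + 14·3.1979 + 2·70.9718 = 223.7378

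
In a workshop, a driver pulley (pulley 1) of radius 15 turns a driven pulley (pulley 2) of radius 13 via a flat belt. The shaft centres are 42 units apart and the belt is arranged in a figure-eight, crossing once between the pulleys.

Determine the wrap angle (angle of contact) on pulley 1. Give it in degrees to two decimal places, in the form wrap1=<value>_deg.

wrap1=263.62_deg

crossed belt: β = asin((r1+r2)/C) = asin(28/42) = 41.8103°
wrap1 = wrap2 = π + 2β = 263.6206°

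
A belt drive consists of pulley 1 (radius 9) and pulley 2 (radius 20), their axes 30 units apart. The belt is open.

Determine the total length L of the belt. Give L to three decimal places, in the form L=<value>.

L=155.187

open belt: β = asin((r2−r1)/C) = asin(11/30) = 21.5102°
wrap1 = π − 2β = 136.9796°
wrap2 = π + 2β = 223.0204°
tangent length = C·cosβ = 27.9106
L = r1·wrap1 + r2·wrap2 + 2·C·cosβ = 9·2.3907 + 20·3.8924 + 2·27.9106 = 155.1866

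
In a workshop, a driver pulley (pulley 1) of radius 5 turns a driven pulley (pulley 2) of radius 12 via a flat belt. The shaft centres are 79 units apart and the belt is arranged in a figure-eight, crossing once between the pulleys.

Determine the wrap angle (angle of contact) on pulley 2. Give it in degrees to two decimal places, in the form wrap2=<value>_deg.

crossed belt: β = asin((r1+r2)/C) = asin(17/79) = 12.4267°
wrap1 = wrap2 = π + 2β = 204.8533°

wrap2=204.85_deg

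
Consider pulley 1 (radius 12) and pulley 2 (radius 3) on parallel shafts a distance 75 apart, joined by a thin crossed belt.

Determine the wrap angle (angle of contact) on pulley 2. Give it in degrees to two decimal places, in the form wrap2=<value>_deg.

wrap2=203.07_deg

crossed belt: β = asin((r1+r2)/C) = asin(15/75) = 11.5370°
wrap1 = wrap2 = π + 2β = 203.0739°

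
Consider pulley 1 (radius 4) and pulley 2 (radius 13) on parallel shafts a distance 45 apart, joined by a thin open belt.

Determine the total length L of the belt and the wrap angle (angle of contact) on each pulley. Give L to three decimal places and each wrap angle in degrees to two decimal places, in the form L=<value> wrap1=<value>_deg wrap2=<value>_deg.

open belt: β = asin((r2−r1)/C) = asin(9/45) = 11.5370°
wrap1 = π − 2β = 156.9261°
wrap2 = π + 2β = 203.0739°
tangent length = C·cosβ = 44.0908
L = r1·wrap1 + r2·wrap2 + 2·C·cosβ = 4·2.7389 + 13·3.5443 + 2·44.0908 = 145.2131

L=145.213 wrap1=156.93_deg wrap2=203.07_deg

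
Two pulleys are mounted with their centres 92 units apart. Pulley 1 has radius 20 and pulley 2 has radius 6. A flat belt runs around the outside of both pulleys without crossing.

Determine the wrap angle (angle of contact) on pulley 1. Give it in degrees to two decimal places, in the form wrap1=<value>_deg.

open belt: β = asin((r2−r1)/C) = asin(-14/92) = -8.7529°
wrap1 = π − 2β = 197.5059°
wrap2 = π + 2β = 162.4941°

wrap1=197.51_deg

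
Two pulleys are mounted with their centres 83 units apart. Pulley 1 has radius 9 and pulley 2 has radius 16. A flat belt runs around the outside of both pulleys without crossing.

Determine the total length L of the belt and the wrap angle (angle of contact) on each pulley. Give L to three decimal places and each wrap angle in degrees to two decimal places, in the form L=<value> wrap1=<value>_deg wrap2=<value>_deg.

L=245.131 wrap1=170.32_deg wrap2=189.68_deg

open belt: β = asin((r2−r1)/C) = asin(7/83) = 4.8379°
wrap1 = π − 2β = 170.3242°
wrap2 = π + 2β = 189.6758°
tangent length = C·cosβ = 82.7043
L = r1·wrap1 + r2·wrap2 + 2·C·cosβ = 9·2.9727 + 16·3.3105 + 2·82.7043 = 245.1305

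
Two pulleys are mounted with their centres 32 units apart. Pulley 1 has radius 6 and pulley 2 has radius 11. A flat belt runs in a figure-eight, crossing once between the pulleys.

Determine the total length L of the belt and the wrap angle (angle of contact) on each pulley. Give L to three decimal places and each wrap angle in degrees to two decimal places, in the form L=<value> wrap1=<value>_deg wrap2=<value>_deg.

crossed belt: β = asin((r1+r2)/C) = asin(17/32) = 32.0900°
wrap1 = wrap2 = π + 2β = 244.1799°
tangent length = C·cosβ = 27.1109
L = (r1+r2)·wrap + 2·C·cosβ = 17·4.2617 + 2·27.1109 = 126.6714

L=126.671 wrap1=244.18_deg wrap2=244.18_deg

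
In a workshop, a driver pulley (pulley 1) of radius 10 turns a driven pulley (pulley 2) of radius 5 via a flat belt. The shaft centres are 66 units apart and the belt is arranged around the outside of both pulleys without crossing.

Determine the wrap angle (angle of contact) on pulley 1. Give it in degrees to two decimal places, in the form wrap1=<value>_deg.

open belt: β = asin((r2−r1)/C) = asin(-5/66) = -4.3448°
wrap1 = π − 2β = 188.6895°
wrap2 = π + 2β = 171.3105°

wrap1=188.69_deg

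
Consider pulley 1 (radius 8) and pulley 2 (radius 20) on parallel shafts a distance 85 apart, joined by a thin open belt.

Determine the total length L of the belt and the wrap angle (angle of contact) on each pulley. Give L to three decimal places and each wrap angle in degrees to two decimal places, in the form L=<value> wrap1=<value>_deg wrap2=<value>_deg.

open belt: β = asin((r2−r1)/C) = asin(12/85) = 8.1159°
wrap1 = π − 2β = 163.7681°
wrap2 = π + 2β = 196.2319°
tangent length = C·cosβ = 84.1487
L = r1·wrap1 + r2·wrap2 + 2·C·cosβ = 8·2.8583 + 20·3.4249 + 2·84.1487 = 259.6615

L=259.662 wrap1=163.77_deg wrap2=196.23_deg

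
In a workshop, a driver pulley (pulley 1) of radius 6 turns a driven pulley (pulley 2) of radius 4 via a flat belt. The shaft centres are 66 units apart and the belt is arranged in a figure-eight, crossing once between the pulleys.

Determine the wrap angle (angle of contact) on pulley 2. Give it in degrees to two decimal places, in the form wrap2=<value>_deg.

wrap2=197.43_deg

crossed belt: β = asin((r1+r2)/C) = asin(10/66) = 8.7147°
wrap1 = wrap2 = π + 2β = 197.4295°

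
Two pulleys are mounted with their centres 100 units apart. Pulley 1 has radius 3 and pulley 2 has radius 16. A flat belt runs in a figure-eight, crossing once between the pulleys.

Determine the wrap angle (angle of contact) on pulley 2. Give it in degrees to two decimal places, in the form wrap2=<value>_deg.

crossed belt: β = asin((r1+r2)/C) = asin(19/100) = 10.9528°
wrap1 = wrap2 = π + 2β = 201.9056°

wrap2=201.91_deg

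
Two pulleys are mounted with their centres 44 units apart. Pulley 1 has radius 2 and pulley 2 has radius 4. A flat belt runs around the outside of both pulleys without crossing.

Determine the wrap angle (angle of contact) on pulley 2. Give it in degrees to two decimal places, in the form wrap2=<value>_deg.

wrap2=185.21_deg

open belt: β = asin((r2−r1)/C) = asin(2/44) = 2.6053°
wrap1 = π − 2β = 174.7895°
wrap2 = π + 2β = 185.2105°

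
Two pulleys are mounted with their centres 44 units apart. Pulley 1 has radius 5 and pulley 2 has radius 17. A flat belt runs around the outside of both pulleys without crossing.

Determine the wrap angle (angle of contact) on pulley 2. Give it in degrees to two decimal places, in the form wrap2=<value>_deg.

open belt: β = asin((r2−r1)/C) = asin(12/44) = 15.8266°
wrap1 = π − 2β = 148.3468°
wrap2 = π + 2β = 211.6532°

wrap2=211.65_deg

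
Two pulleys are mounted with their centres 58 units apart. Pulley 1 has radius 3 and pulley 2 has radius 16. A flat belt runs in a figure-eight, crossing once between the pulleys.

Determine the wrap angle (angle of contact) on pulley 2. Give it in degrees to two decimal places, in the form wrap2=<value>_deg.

crossed belt: β = asin((r1+r2)/C) = asin(19/58) = 19.1223°
wrap1 = wrap2 = π + 2β = 218.2447°

wrap2=218.24_deg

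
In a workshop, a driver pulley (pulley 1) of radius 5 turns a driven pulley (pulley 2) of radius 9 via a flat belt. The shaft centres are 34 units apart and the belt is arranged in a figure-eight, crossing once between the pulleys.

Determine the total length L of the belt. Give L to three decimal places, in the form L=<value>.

L=117.833

crossed belt: β = asin((r1+r2)/C) = asin(14/34) = 24.3157°
wrap1 = wrap2 = π + 2β = 228.6315°
tangent length = C·cosβ = 30.9839
L = (r1+r2)·wrap + 2·C·cosβ = 14·3.9904 + 2·30.9839 = 117.8329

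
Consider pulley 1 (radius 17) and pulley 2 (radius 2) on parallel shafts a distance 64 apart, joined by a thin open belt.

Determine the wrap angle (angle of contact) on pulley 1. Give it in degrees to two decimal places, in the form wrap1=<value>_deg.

wrap1=207.11_deg

open belt: β = asin((r2−r1)/C) = asin(-15/64) = -13.5548°
wrap1 = π − 2β = 207.1096°
wrap2 = π + 2β = 152.8904°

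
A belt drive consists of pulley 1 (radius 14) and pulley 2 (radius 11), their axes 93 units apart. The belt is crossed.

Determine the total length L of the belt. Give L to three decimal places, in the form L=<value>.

crossed belt: β = asin((r1+r2)/C) = asin(25/93) = 15.5939°
wrap1 = wrap2 = π + 2β = 211.1878°
tangent length = C·cosβ = 89.5768
L = (r1+r2)·wrap + 2·C·cosβ = 25·3.6859 + 2·89.5768 = 271.3016

L=271.302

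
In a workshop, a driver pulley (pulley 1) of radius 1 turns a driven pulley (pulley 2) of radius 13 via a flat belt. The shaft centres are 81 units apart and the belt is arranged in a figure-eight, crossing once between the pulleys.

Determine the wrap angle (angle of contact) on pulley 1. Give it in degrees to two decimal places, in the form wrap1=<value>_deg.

crossed belt: β = asin((r1+r2)/C) = asin(14/81) = 9.9530°
wrap1 = wrap2 = π + 2β = 199.9059°

wrap1=199.91_deg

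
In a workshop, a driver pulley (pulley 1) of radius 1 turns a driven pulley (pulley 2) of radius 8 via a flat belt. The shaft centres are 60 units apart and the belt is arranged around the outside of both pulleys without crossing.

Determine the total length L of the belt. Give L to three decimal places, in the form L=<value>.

L=149.092

open belt: β = asin((r2−r1)/C) = asin(7/60) = 6.6998°
wrap1 = π − 2β = 166.6005°
wrap2 = π + 2β = 193.3995°
tangent length = C·cosβ = 59.5903
L = r1·wrap1 + r2·wrap2 + 2·C·cosβ = 1·2.9077 + 8·3.3755 + 2·59.5903 = 149.0919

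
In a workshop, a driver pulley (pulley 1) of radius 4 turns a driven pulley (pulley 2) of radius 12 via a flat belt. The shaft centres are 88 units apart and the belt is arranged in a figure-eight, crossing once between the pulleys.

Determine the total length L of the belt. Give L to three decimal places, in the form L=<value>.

L=229.183

crossed belt: β = asin((r1+r2)/C) = asin(16/88) = 10.4757°
wrap1 = wrap2 = π + 2β = 200.9514°
tangent length = C·cosβ = 86.5332
L = (r1+r2)·wrap + 2·C·cosβ = 16·3.5073 + 2·86.5332 = 229.1827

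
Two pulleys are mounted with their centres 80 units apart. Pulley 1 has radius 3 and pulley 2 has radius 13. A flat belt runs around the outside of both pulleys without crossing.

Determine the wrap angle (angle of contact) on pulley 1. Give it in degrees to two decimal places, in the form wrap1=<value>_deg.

open belt: β = asin((r2−r1)/C) = asin(10/80) = 7.1808°
wrap1 = π − 2β = 165.6385°
wrap2 = π + 2β = 194.3615°

wrap1=165.64_deg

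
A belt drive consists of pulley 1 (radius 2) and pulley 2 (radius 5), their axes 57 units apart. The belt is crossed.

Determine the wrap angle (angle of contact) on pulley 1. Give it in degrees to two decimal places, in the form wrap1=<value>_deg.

crossed belt: β = asin((r1+r2)/C) = asin(7/57) = 7.0541°
wrap1 = wrap2 = π + 2β = 194.1083°

wrap1=194.11_deg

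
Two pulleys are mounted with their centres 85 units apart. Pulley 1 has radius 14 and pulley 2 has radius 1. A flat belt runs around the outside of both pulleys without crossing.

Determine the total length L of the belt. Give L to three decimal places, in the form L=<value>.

open belt: β = asin((r2−r1)/C) = asin(-13/85) = -8.7974°
wrap1 = π − 2β = 197.5948°
wrap2 = π + 2β = 162.4052°
tangent length = C·cosβ = 84.0000
L = r1·wrap1 + r2·wrap2 + 2·C·cosβ = 14·3.4487 + 1·2.8345 + 2·84.0000 = 219.1160

L=219.116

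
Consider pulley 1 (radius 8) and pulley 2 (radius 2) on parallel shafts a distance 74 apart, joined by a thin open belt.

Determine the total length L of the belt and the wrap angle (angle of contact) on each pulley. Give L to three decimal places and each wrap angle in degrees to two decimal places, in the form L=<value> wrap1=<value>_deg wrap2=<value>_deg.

L=179.903 wrap1=189.30_deg wrap2=170.70_deg

open belt: β = asin((r2−r1)/C) = asin(-6/74) = -4.6507°
wrap1 = π − 2β = 189.3014°
wrap2 = π + 2β = 170.6986°
tangent length = C·cosβ = 73.7564
L = r1·wrap1 + r2·wrap2 + 2·C·cosβ = 8·3.3039 + 2·2.9793 + 2·73.7564 = 179.9027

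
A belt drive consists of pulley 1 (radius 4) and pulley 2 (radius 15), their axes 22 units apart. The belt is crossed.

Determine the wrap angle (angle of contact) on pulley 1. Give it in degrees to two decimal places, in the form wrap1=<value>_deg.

crossed belt: β = asin((r1+r2)/C) = asin(19/22) = 59.7274°
wrap1 = wrap2 = π + 2β = 299.4547°

wrap1=299.45_deg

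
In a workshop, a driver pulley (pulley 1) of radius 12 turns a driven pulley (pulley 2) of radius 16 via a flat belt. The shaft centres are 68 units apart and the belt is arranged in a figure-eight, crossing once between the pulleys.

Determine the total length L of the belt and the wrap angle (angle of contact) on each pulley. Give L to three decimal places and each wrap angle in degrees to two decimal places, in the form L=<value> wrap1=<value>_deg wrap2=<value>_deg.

crossed belt: β = asin((r1+r2)/C) = asin(28/68) = 24.3157°
wrap1 = wrap2 = π + 2β = 228.6315°
tangent length = C·cosβ = 61.9677
L = (r1+r2)·wrap + 2·C·cosβ = 28·3.9904 + 2·61.9677 = 235.6659

L=235.666 wrap1=228.63_deg wrap2=228.63_deg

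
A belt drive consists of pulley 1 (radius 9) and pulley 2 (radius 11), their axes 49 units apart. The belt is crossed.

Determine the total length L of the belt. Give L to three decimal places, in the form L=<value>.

crossed belt: β = asin((r1+r2)/C) = asin(20/49) = 24.0895°
wrap1 = wrap2 = π + 2β = 228.1790°
tangent length = C·cosβ = 44.7325
L = (r1+r2)·wrap + 2·C·cosβ = 20·3.9825 + 2·44.7325 = 169.1146

L=169.115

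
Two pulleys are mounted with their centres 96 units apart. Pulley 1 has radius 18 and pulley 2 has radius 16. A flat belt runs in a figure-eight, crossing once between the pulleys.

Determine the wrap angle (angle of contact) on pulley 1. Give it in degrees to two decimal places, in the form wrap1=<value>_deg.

crossed belt: β = asin((r1+r2)/C) = asin(34/96) = 20.7424°
wrap1 = wrap2 = π + 2β = 221.4848°

wrap1=221.48_deg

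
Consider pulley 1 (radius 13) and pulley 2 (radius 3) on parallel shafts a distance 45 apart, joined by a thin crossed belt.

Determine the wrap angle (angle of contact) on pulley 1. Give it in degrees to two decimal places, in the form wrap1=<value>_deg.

crossed belt: β = asin((r1+r2)/C) = asin(16/45) = 20.8275°
wrap1 = wrap2 = π + 2β = 221.6550°

wrap1=221.65_deg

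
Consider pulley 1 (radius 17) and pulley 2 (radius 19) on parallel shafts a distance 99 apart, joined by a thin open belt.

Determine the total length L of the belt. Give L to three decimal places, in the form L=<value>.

open belt: β = asin((r2−r1)/C) = asin(2/99) = 1.1576°
wrap1 = π − 2β = 177.6849°
wrap2 = π + 2β = 182.3151°
tangent length = C·cosβ = 98.9798
L = r1·wrap1 + r2·wrap2 + 2·C·cosβ = 17·3.1012 + 19·3.1820 + 2·98.9798 = 311.1377

L=311.138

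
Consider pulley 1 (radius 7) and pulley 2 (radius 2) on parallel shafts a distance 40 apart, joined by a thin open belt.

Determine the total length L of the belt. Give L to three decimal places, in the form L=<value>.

L=108.900

open belt: β = asin((r2−r1)/C) = asin(-5/40) = -7.1808°
wrap1 = π − 2β = 194.3615°
wrap2 = π + 2β = 165.6385°
tangent length = C·cosβ = 39.6863
L = r1·wrap1 + r2·wrap2 + 2·C·cosβ = 7·3.3922 + 2·2.8909 + 2·39.6863 = 108.9002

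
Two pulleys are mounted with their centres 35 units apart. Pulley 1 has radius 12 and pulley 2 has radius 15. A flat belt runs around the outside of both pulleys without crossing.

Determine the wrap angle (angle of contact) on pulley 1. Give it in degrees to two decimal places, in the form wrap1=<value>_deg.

open belt: β = asin((r2−r1)/C) = asin(3/35) = 4.9171°
wrap1 = π − 2β = 170.1658°
wrap2 = π + 2β = 189.8342°

wrap1=170.17_deg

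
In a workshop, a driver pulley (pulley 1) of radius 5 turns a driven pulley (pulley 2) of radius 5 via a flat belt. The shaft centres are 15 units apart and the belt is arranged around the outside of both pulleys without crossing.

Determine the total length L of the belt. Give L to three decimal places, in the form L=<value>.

open belt: β = asin((r2−r1)/C) = asin(0/15) = 0.0000°
wrap1 = π − 2β = 180.0000°
wrap2 = π + 2β = 180.0000°
tangent length = C·cosβ = 15.0000
L = r1·wrap1 + r2·wrap2 + 2·C·cosβ = 5·3.1416 + 5·3.1416 + 2·15.0000 = 61.4159

L=61.416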